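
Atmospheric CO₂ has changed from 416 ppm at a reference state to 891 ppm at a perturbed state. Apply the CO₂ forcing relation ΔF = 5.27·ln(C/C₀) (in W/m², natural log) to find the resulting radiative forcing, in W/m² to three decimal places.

CO₂ absorption bands are partially saturated, so forcing scales with the logarithm of the concentration ratio.
CO₂: 5.27 × ln(891/416) = 5.27 × ln(2.14183) = 5.27 × 0.76166 = 4.0139 W/m².

ΔF = 4.014 W/m²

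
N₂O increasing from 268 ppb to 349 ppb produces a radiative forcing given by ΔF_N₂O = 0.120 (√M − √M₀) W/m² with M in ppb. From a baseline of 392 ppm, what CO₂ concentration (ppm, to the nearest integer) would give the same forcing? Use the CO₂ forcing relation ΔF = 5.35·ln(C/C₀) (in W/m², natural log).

C ≈ 413 ppm

N₂O forcing: 0.120 × (√349 − √268) = 0.120 × (18.6815 − 16.3707) = 0.120 × 2.3108 = 0.27730 W/m².
Set 5.35 ln(C/392) = 0.27730: ln(C/392) = 0.27730/5.35 = 0.05183, so C = 392 × e^0.05183 = 392 × 1.05320 = 412.85 ppm.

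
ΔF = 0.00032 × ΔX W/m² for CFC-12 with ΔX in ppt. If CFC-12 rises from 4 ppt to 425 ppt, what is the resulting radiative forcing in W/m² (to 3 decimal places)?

CFC-12: ΔF = 0.00032 × (425 − 4) = 0.00032 × 421 = 0.1347 W/m².

ΔF = 0.135 W/m²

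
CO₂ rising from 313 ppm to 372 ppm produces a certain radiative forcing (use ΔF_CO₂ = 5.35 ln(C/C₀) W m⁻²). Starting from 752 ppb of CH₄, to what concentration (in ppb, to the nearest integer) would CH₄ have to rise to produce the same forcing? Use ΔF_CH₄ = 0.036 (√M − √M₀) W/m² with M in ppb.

CO₂ forcing: 5.35 × ln(372/313) = 5.35 × 0.172691 = 0.92390 W/m².
Set 0.036(√M − √752) = 0.92390: √M = 0.92390/0.036 + √752 = 25.6639 + 27.4226 = 53.0865.
M = (53.0865)² = 2818.18 ppb.

M ≈ 2818 ppb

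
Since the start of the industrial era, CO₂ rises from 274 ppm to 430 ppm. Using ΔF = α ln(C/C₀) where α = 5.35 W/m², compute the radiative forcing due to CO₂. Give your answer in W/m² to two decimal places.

ΔF = 2.41 W/m²

CO₂: 5.35 × ln(430/274) = 5.35 × ln(1.56934) = 5.35 × 0.45066 = 2.4110 W/m².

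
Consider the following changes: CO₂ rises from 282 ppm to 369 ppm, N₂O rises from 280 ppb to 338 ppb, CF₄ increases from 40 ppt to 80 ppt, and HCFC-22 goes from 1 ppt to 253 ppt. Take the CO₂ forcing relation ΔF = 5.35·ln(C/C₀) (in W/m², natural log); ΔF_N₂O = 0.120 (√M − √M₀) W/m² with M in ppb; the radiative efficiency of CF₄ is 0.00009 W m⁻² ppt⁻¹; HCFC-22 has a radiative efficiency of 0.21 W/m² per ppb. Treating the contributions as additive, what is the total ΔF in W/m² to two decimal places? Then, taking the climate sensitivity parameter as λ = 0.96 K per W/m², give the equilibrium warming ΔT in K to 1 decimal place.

ΔF = 1.69 W/m²; ΔT = 1.6 K

CO₂: 5.35 × ln(369/282) = 5.35 × ln(1.30851) = 5.35 × 0.26889 = 1.4386 W/m².
N₂O: 0.120 × (√338 − √280) = 0.120 × (18.3848 − 16.7332) = 0.120 × 1.6516 = 0.1982 W/m².
CF₄: ΔF = 0.00009 × (80 − 40) = 0.00009 × 40 = 0.0036 W/m².
HCFC-22: Δ = 253 − 1 = 252 ppt = 0.252 ppb; ΔF = 0.21 × 0.252 = 0.0529 W/m².
Total ΔF = 1.4386 + 0.1982 + 0.0036 + 0.0529 = 1.6933 W/m².
ΔT = λ ΔF = 0.96 × 1.69 = 1.6224 K.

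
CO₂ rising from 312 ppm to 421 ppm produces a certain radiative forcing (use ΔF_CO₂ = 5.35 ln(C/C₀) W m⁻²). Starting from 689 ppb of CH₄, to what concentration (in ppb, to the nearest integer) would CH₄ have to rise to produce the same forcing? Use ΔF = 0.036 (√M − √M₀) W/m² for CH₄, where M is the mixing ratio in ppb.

M ≈ 5009 ppb

CO₂ forcing: 5.35 × ln(421/312) = 5.35 × 0.299630 = 1.60302 W/m².
Set 0.036(√M − √689) = 1.60302: √M = 1.60302/0.036 + √689 = 44.5283 + 26.2488 = 70.7771.
M = (70.7771)² = 5009.40 ppb.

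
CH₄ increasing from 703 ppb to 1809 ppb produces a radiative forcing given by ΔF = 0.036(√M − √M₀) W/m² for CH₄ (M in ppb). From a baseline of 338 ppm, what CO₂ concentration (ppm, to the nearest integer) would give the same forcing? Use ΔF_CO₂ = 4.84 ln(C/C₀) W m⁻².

CH₄ forcing: 0.036 × (√1809 − √703) = 0.036 × (42.5323 − 26.5141) = 0.036 × 16.0182 = 0.57666 W/m².
Set 4.84 ln(C/338) = 0.57666: ln(C/338) = 0.57666/4.84 = 0.11914, so C = 338 × e^0.11914 = 338 × 1.12653 = 380.77 ppm.

C ≈ 381 ppm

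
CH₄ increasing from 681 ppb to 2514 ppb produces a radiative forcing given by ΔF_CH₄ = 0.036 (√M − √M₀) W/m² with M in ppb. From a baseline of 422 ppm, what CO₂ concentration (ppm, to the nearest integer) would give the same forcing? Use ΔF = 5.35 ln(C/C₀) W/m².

CH₄ forcing: 0.036 × (√2514 − √681) = 0.036 × (50.1398 − 26.0960) = 0.036 × 24.0438 = 0.86558 W/m².
Set 5.35 ln(C/422) = 0.86558: ln(C/422) = 0.86558/5.35 = 0.16179, so C = 422 × e^0.16179 = 422 × 1.17561 = 496.11 ppm.

C ≈ 496 ppm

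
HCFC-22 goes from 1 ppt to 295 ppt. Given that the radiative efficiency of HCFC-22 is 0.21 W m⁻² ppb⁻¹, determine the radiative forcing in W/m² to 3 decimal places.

ΔF = 0.062 W/m²

HCFC-22: Δ = 295 − 1 = 294 ppt = 0.294 ppb; ΔF = 0.21 × 0.294 = 0.0617 W/m².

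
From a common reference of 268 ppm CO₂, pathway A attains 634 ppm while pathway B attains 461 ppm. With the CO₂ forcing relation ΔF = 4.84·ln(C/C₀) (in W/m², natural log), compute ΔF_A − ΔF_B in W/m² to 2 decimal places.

ΔF_A − ΔF_B = 1.54 W/m²

ΔF_A = 4.84 ln(634/268) = 4.84 × 0.86106 = 4.1675 W/m².
ΔF_B = 4.84 ln(461/268) = 4.84 × 0.54241 = 2.6253 W/m².
Difference: 4.1675 − 2.6253 = 1.5422 W/m².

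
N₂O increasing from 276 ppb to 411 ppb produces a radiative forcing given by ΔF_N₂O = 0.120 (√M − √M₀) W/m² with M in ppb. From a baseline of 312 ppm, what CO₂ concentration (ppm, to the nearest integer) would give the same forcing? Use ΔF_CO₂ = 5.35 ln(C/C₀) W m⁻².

N₂O forcing: 0.120 × (√411 − √276) = 0.120 × (20.2731 − 16.6132) = 0.120 × 3.6599 = 0.43919 W/m².
Set 5.35 ln(C/312) = 0.43919: ln(C/312) = 0.43919/5.35 = 0.08209, so C = 312 × e^0.08209 = 312 × 1.08555 = 338.69 ppm.

C ≈ 339 ppm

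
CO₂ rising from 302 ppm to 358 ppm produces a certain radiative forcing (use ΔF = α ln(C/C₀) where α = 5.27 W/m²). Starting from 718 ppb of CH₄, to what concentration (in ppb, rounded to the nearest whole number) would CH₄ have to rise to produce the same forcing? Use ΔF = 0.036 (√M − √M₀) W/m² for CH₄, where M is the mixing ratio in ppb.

M ≈ 2673 ppb

CO₂ forcing: 5.27 × ln(358/302) = 5.27 × 0.170106 = 0.89646 W/m².
Set 0.036(√M − √718) = 0.89646: √M = 0.89646/0.036 + √718 = 24.9017 + 26.7955 = 51.6972.
M = (51.6972)² = 2672.60 ppb.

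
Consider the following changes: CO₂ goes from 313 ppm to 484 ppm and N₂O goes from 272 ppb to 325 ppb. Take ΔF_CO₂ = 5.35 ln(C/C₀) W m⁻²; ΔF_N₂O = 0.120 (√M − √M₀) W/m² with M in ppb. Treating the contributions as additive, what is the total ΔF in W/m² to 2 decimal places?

CO₂: 5.35 × ln(484/313) = 5.35 × ln(1.54633) = 5.35 × 0.43588 = 2.3320 W/m².
N₂O: 0.120 × (√325 − √272) = 0.120 × (18.0278 − 16.4924) = 0.120 × 1.5354 = 0.1842 W/m².
Total ΔF = 2.3320 + 0.1842 = 2.5162 W/m².

ΔF = 2.52 W/m²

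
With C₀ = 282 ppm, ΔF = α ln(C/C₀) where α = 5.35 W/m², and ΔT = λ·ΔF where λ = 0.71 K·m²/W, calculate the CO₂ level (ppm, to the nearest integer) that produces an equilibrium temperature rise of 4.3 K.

C ≈ 875 ppm

Required forcing: ΔF = ΔT/λ = 4.3/0.71 = 6.0563 W/m².
Then ln(C/282) = ΔF/5.35 = 6.0563/5.35 = 1.13202.
So C = 282 × e^1.13202 = 282 × 3.10192 = 874.74 ppm.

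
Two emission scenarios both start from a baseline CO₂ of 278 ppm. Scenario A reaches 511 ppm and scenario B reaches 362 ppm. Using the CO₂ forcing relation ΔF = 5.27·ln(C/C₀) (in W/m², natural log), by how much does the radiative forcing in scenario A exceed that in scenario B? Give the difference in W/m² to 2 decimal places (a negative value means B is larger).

ΔF_A = 5.27 ln(511/278) = 5.27 × 0.60875 = 3.2081 W/m².
ΔF_B = 5.27 ln(362/278) = 5.27 × 0.26402 = 1.3914 W/m².
Difference: 3.2081 − 1.3914 = 1.8167 W/m².

ΔF_A − ΔF_B = 1.82 W/m²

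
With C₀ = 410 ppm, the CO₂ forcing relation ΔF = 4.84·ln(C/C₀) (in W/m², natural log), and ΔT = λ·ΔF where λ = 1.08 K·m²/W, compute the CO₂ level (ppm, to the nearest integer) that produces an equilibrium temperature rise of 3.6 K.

C ≈ 816 ppm

Required forcing: ΔF = ΔT/λ = 3.6/1.08 = 3.3333 W/m².
Then ln(C/410) = ΔF/4.84 = 3.3333/4.84 = 0.68870.
So C = 410 × e^0.68870 = 410 × 1.99113 = 816.36 ppm.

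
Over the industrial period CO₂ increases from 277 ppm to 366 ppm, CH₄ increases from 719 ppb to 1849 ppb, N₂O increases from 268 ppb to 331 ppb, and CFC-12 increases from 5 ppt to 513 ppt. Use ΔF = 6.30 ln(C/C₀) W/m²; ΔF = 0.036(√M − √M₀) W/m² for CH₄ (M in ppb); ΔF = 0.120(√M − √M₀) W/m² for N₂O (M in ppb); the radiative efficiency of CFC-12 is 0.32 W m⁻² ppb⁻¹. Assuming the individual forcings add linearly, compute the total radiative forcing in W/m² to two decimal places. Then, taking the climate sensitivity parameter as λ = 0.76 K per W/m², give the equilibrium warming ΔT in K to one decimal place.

ΔF = 2.72 W/m²; ΔT = 2.1 K

CO₂: 6.30 × ln(366/277) = 6.30 × ln(1.32130) = 6.30 × 0.27862 = 1.7553 W/m².
CH₄: 0.036 × (√1849 − √719) = 0.036 × (43.0000 − 26.8142) = 0.036 × 16.1858 = 0.5827 W/m².
N₂O: 0.120 × (√331 − √268) = 0.120 × (18.1934 − 16.3707) = 0.120 × 1.8227 = 0.2187 W/m².
CFC-12: Δ = 513 − 5 = 508 ppt = 0.508 ppb; ΔF = 0.32 × 0.508 = 0.1626 W/m².
Total ΔF = 1.7553 + 0.5827 + 0.2187 + 0.1626 = 2.7193 W/m².
ΔT = λ ΔF = 0.76 × 2.72 = 2.0672 K.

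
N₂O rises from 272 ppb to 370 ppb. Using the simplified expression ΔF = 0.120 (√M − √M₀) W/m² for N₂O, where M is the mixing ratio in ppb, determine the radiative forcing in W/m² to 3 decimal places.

ΔF = 0.329 W/m²

N₂O: 0.120 × (√370 − √272) = 0.120 × (19.2354 − 16.4924) = 0.120 × 2.7430 = 0.3292 W/m².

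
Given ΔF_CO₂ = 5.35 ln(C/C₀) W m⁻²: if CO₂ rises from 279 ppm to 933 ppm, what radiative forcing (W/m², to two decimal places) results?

CO₂: 5.35 × ln(933/279) = 5.35 × ln(3.34409) = 5.35 × 1.20719 = 6.4585 W/m².

ΔF = 6.46 W/m²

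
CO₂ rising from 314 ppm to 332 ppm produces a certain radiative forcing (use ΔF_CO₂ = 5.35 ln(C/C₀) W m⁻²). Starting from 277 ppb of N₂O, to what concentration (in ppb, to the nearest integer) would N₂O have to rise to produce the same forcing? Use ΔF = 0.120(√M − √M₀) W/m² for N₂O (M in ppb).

CO₂ forcing: 5.35 × ln(332/314) = 5.35 × 0.055742 = 0.29822 W/m².
Set 0.120(√M − √277) = 0.29822: √M = 0.29822/0.120 + √277 = 2.4852 + 16.6433 = 19.1285.
M = (19.1285)² = 365.90 ppb.

M ≈ 366 ppb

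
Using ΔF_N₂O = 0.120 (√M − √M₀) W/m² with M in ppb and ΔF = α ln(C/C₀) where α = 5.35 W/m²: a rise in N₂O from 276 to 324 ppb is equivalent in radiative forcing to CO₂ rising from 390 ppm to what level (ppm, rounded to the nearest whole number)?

N₂O forcing: 0.120 × (√324 − √276) = 0.120 × (18.0000 − 16.6132) = 0.120 × 1.3868 = 0.16642 W/m².
Set 5.35 ln(C/390) = 0.16642: ln(C/390) = 0.16642/5.35 = 0.03111, so C = 390 × e^0.03111 = 390 × 1.03160 = 402.32 ppm.

C ≈ 402 ppm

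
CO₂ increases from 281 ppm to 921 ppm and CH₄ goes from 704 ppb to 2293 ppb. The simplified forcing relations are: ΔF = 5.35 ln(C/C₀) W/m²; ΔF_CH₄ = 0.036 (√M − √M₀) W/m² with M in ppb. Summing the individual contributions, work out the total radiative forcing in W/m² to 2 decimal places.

CO₂: 5.35 × ln(921/281) = 5.35 × ln(3.27758) = 5.35 × 1.18711 = 6.3510 W/m².
CH₄: 0.036 × (√2293 − √704) = 0.036 × (47.8853 − 26.5330) = 0.036 × 21.3523 = 0.7687 W/m².
Total ΔF = 6.3510 + 0.7687 = 7.1197 W/m².

ΔF = 7.12 W/m²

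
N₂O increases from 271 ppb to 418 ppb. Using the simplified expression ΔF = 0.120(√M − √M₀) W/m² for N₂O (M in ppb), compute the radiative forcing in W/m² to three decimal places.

ΔF = 0.478 W/m²

N₂O: 0.120 × (√418 − √271) = 0.120 × (20.4450 − 16.4621) = 0.120 × 3.9829 = 0.4779 W/m².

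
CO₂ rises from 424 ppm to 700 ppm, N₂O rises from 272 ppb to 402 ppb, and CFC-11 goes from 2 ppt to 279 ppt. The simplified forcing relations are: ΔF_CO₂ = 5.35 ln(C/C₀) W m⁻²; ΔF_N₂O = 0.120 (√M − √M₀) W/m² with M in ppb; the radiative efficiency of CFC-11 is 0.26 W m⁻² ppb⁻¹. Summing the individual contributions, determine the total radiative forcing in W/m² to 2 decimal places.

CO₂: 5.35 × ln(700/424) = 5.35 × ln(1.65094) = 5.35 × 0.50134 = 2.6822 W/m².
N₂O: 0.120 × (√402 − √272) = 0.120 × (20.0499 − 16.4924) = 0.120 × 3.5575 = 0.4269 W/m².
CFC-11: Δ = 279 − 2 = 277 ppt = 0.277 ppb; ΔF = 0.26 × 0.277 = 0.0720 W/m².
Total ΔF = 2.6822 + 0.4269 + 0.0720 = 3.1811 W/m².

ΔF = 3.18 W/m²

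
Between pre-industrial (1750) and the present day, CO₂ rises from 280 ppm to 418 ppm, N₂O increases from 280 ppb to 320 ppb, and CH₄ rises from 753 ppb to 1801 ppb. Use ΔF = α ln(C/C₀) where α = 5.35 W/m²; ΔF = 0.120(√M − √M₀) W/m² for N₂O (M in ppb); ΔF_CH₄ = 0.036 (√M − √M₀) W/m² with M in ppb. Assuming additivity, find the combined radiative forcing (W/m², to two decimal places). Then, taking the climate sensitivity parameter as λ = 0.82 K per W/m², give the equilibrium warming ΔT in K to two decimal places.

CO₂: 5.35 × ln(418/280) = 5.35 × ln(1.49286) = 5.35 × 0.40069 = 2.1437 W/m².
N₂O: 0.120 × (√320 − √280) = 0.120 × (17.8885 − 16.7332) = 0.120 × 1.1553 = 0.1386 W/m².
CH₄: 0.036 × (√1801 − √753) = 0.036 × (42.4382 − 27.4408) = 0.036 × 14.9974 = 0.5399 W/m².
Total ΔF = 2.1437 + 0.1386 + 0.5399 = 2.8222 W/m².
ΔT = λ ΔF = 0.82 × 2.82 = 2.3124 K.

ΔF = 2.82 W/m²; ΔT = 2.31 K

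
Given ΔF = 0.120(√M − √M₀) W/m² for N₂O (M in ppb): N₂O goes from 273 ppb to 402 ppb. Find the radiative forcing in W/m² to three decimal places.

N₂O: 0.120 × (√402 − √273) = 0.120 × (20.0499 − 16.5227) = 0.120 × 3.5272 = 0.4233 W/m².

ΔF = 0.423 W/m²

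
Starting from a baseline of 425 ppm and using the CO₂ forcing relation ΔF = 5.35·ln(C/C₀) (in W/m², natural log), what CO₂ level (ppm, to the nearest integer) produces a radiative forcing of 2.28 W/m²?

Set 5.35 ln(C/425) = 2.28, so ln(C/425) = 2.28/5.35 = 0.42617.
Then C/425 = e^0.42617 = 1.53138, giving C = 425 × 1.53138 = 650.84 ppm.

C ≈ 651 ppm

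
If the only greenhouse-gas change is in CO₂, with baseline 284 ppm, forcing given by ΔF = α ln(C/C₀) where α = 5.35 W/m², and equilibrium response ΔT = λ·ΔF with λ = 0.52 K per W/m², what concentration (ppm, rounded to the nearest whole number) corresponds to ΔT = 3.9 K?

C ≈ 1154 ppm

Required forcing: ΔF = ΔT/λ = 3.9/0.52 = 7.5000 W/m².
Then ln(C/284) = ΔF/5.35 = 7.5000/5.35 = 1.40187.
So C = 284 × e^1.40187 = 284 × 4.06279 = 1153.83 ppm.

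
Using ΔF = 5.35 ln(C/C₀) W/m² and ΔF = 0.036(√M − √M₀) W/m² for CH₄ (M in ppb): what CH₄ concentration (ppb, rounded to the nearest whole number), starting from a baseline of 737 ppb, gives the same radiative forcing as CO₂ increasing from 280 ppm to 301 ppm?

M ≈ 1436 ppb

CO₂ forcing: 5.35 × ln(301/280) = 5.35 × 0.072321 = 0.38692 W/m².
Set 0.036(√M − √737) = 0.38692: √M = 0.38692/0.036 + √737 = 10.7478 + 27.1477 = 37.8955.
M = (37.8955)² = 1436.07 ppb.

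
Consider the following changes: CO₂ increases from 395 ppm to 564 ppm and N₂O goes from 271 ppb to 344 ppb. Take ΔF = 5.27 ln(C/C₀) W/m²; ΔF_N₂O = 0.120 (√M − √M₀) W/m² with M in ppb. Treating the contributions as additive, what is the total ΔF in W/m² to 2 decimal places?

ΔF = 2.13 W/m²

CO₂: 5.27 × ln(564/395) = 5.27 × ln(1.42785) = 5.27 × 0.35617 = 1.8770 W/m².
N₂O: 0.120 × (√344 − √271) = 0.120 × (18.5472 − 16.4621) = 0.120 × 2.0851 = 0.2502 W/m².
Total ΔF = 1.8770 + 0.2502 = 2.1272 W/m².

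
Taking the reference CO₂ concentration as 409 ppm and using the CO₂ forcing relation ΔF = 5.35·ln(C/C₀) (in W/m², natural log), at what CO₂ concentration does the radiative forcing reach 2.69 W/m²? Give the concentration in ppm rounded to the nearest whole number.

C ≈ 676 ppm

Set 5.35 ln(C/409) = 2.69, so ln(C/409) = 2.69/5.35 = 0.50280.
Then C/409 = e^0.50280 = 1.65334, giving C = 409 × 1.65334 = 676.22 ppm.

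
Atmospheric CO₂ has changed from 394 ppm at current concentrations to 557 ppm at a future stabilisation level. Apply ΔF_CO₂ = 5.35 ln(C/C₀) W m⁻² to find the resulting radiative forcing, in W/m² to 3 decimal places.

ΔF = 1.852 W/m²

CO₂: 5.35 × ln(557/394) = 5.35 × ln(1.41371) = 5.35 × 0.34622 = 1.8523 W/m².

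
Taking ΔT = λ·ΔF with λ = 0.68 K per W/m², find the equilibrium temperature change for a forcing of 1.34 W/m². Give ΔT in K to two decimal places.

ΔT = λ ΔF = 0.68 × 1.34 = 0.9112 K.

ΔT = 0.91 K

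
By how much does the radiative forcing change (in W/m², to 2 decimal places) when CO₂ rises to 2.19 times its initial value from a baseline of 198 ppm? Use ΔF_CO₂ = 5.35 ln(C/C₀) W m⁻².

ΔF = 4.19 W/m²

ΔF = 5.35 × ln(2.19) = 5.35 × 0.78390 = 4.1939 W/m².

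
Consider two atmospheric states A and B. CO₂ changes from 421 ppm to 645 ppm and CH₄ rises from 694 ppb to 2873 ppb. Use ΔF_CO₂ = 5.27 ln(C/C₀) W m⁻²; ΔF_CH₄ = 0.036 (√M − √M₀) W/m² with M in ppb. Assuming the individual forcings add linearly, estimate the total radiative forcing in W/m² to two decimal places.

CO₂: 5.27 × ln(645/421) = 5.27 × ln(1.53207) = 5.27 × 0.42662 = 2.2483 W/m².
CH₄: 0.036 × (√2873 − √694) = 0.036 × (53.6004 − 26.3439) = 0.036 × 27.2565 = 0.9812 W/m².
Total ΔF = 2.2483 + 0.9812 = 3.2295 W/m².

ΔF = 3.23 W/m²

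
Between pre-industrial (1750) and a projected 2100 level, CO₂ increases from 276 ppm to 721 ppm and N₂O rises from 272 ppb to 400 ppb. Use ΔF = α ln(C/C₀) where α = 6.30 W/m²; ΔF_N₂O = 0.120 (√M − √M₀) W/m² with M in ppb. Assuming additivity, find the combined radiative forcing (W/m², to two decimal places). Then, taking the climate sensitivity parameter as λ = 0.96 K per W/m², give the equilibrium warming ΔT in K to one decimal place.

CO₂: 6.30 × ln(721/276) = 6.30 × ln(2.61232) = 6.30 × 0.96024 = 6.0495 W/m².
N₂O: 0.120 × (√400 − √272) = 0.120 × (20.0000 − 16.4924) = 0.120 × 3.5076 = 0.4209 W/m².
Total ΔF = 6.0495 + 0.4209 = 6.4704 W/m².
ΔT = λ ΔF = 0.96 × 6.47 = 6.2112 K.

ΔF = 6.47 W/m²; ΔT = 6.2 K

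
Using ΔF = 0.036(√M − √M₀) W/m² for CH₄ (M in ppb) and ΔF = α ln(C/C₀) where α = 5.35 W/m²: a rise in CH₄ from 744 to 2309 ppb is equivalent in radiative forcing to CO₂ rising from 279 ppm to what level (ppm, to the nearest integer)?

CH₄ forcing: 0.036 × (√2309 − √744) = 0.036 × (48.0521 − 27.2764) = 0.036 × 20.7757 = 0.74793 W/m².
Set 5.35 ln(C/279) = 0.74793: ln(C/279) = 0.74793/5.35 = 0.13980, so C = 279 × e^0.13980 = 279 × 1.15004 = 320.86 ppm.

C ≈ 321 ppm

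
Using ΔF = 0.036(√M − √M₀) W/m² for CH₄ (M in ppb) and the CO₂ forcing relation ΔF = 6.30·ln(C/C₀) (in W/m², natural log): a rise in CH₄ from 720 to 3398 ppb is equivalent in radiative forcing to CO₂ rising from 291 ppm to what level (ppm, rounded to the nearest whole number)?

CH₄ forcing: 0.036 × (√3398 − √720) = 0.036 × (58.2924 − 26.8328) = 0.036 × 31.4596 = 1.13255 W/m².
Set 6.30 ln(C/291) = 1.13255: ln(C/291) = 1.13255/6.30 = 0.17977, so C = 291 × e^0.17977 = 291 × 1.19694 = 348.31 ppm.

C ≈ 348 ppm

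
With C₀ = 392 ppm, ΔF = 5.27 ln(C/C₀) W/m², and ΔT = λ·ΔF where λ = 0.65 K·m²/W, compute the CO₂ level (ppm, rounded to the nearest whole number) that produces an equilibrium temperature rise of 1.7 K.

C ≈ 644 ppm

Required forcing: ΔF = ΔT/λ = 1.7/0.65 = 2.6154 W/m².
Then ln(C/392) = ΔF/5.27 = 2.6154/5.27 = 0.49628.
So C = 392 × e^0.49628 = 392 × 1.64260 = 643.90 ppm.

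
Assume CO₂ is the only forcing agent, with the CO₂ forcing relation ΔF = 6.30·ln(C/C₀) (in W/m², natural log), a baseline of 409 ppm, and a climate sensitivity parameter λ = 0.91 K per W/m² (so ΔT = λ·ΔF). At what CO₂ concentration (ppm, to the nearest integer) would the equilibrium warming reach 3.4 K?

C ≈ 740 ppm

Required forcing: ΔF = ΔT/λ = 3.4/0.91 = 3.7363 W/m².
Then ln(C/409) = ΔF/6.30 = 3.7363/6.30 = 0.59306.
So C = 409 × e^0.59306 = 409 × 1.80952 = 740.09 ppm.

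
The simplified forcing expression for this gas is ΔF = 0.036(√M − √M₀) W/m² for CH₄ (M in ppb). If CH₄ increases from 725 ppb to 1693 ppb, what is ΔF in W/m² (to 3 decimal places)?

ΔF = 0.512 W/m²

CH₄: 0.036 × (√1693 − √725) = 0.036 × (41.1461 − 26.9258) = 0.036 × 14.2203 = 0.5119 W/m².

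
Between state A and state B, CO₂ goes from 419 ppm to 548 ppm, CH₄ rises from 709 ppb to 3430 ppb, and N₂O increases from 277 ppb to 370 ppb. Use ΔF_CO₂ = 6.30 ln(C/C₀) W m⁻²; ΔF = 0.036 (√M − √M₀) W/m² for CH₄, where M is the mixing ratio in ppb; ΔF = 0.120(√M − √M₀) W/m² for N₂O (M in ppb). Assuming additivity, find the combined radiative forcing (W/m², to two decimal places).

CO₂: 6.30 × ln(548/419) = 6.30 × ln(1.30788) = 6.30 × 0.26841 = 1.6910 W/m².
CH₄: 0.036 × (√3430 − √709) = 0.036 × (58.5662 − 26.6271) = 0.036 × 31.9391 = 1.1498 W/m².
N₂O: 0.120 × (√370 − √277) = 0.120 × (19.2354 − 16.6433) = 0.120 × 2.5921 = 0.3111 W/m².
Total ΔF = 1.6910 + 1.1498 + 0.3111 = 3.1519 W/m².

ΔF = 3.15 W/m²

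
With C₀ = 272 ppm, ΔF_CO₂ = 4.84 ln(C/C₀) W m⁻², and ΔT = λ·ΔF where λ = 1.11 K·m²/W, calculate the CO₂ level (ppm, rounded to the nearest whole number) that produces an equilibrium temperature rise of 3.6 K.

Required forcing: ΔF = ΔT/λ = 3.6/1.11 = 3.2432 W/m².
Then ln(C/272) = ΔF/4.84 = 3.2432/4.84 = 0.67008.
So C = 272 × e^0.67008 = 272 × 1.95439 = 531.59 ppm.

C ≈ 532 ppm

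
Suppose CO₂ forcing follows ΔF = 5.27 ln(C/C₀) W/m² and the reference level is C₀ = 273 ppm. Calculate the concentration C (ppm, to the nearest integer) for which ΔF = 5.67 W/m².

Set 5.27 ln(C/273) = 5.67, so ln(C/273) = 5.67/5.27 = 1.07590.
Then C/273 = e^1.07590 = 2.93263, giving C = 273 × 2.93263 = 800.61 ppm.

C ≈ 801 ppm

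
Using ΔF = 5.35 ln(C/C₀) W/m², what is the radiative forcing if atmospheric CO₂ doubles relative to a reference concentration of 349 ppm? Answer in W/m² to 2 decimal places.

ΔF = 3.71 W/m²

Because the forcing depends only on the ratio C/C₀, the initial concentration does not enter.
ΔF = 5.35 × ln(2) = 5.35 × 0.69315 = 3.7084 W/m².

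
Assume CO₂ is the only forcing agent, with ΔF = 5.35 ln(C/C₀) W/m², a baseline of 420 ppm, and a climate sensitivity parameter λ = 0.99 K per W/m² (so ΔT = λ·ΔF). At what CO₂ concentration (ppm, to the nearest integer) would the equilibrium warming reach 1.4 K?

C ≈ 547 ppm

Required forcing: ΔF = ΔT/λ = 1.4/0.99 = 1.4141 W/m².
Then ln(C/420) = ΔF/5.35 = 1.4141/5.35 = 0.26432.
So C = 420 × e^0.26432 = 420 × 1.30254 = 547.07 ppm.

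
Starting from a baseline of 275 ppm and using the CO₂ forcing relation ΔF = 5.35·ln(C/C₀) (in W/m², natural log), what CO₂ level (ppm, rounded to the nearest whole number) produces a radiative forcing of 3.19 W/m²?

Set 5.35 ln(C/275) = 3.19, so ln(C/275) = 3.19/5.35 = 0.59626.
Then C/275 = e^0.59626 = 1.81532, giving C = 275 × 1.81532 = 499.21 ppm.

C ≈ 499 ppm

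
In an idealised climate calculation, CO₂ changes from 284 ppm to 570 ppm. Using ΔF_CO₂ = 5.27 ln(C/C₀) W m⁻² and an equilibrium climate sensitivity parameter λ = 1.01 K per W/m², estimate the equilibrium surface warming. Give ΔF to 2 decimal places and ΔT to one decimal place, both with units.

ΔF = 3.67 W/m²; ΔT = 3.7 K

CO₂: 5.27 × ln(570/284) = 5.27 × ln(2.00704) = 5.27 × 0.69666 = 3.6714 W/m².
ΔT = λ ΔF = 1.01 × 3.67 = 3.7067 K.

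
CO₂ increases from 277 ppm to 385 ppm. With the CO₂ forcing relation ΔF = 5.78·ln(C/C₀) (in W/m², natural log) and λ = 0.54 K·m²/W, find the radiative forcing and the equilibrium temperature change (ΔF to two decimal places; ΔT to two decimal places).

CO₂: 5.78 × ln(385/277) = 5.78 × ln(1.38989) = 5.78 × 0.32922 = 1.9029 W/m².
ΔT = λ ΔF = 0.54 × 1.90 = 1.0260 K.

ΔF = 1.90 W/m²; ΔT = 1.03 K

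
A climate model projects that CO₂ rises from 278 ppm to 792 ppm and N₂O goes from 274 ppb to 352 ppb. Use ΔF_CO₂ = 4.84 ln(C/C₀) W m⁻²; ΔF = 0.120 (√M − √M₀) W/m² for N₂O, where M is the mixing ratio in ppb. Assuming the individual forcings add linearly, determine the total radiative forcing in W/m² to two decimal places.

CO₂: 4.84 × ln(792/278) = 4.84 × ln(2.84892) = 4.84 × 1.04694 = 5.0672 W/m².
N₂O: 0.120 × (√352 − √274) = 0.120 × (18.7617 − 16.5529) = 0.120 × 2.2088 = 0.2651 W/m².
Total ΔF = 5.0672 + 0.2651 = 5.3323 W/m².

ΔF = 5.33 W/m²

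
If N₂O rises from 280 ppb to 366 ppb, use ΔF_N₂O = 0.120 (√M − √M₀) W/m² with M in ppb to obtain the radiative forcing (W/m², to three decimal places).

ΔF = 0.288 W/m²

N₂O: 0.120 × (√366 − √280) = 0.120 × (19.1311 − 16.7332) = 0.120 × 2.3979 = 0.2877 W/m².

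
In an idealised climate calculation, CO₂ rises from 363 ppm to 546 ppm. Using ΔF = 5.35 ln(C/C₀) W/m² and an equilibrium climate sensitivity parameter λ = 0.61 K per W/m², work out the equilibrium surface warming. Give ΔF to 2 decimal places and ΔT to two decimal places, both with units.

ΔF = 2.18 W/m²; ΔT = 1.33 K

CO₂: 5.35 × ln(546/363) = 5.35 × ln(1.50413) = 5.35 × 0.40821 = 2.1839 W/m².
ΔT = λ ΔF = 0.61 × 2.18 = 1.3298 K.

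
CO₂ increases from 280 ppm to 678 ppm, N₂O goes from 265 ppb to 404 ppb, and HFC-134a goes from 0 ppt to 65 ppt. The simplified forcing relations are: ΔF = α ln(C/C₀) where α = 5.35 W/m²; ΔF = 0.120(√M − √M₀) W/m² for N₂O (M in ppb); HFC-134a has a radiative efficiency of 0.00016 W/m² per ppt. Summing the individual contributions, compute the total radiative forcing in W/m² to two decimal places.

CO₂: 5.35 × ln(678/280) = 5.35 × ln(2.42143) = 5.35 × 0.88436 = 4.7313 W/m².
N₂O: 0.120 × (√404 − √265) = 0.120 × (20.0998 − 16.2788) = 0.120 × 3.8210 = 0.4585 W/m².
HFC-134a: ΔF = 0.00016 × (65 − 0) = 0.00016 × 65 = 0.0104 W/m².
Total ΔF = 4.7313 + 0.4585 + 0.0104 = 5.2002 W/m².

ΔF = 5.20 W/m²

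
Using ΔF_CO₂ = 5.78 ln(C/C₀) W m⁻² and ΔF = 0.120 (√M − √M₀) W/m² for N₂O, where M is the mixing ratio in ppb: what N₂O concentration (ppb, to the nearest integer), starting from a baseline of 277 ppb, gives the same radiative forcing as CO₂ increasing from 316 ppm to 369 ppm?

CO₂ forcing: 5.78 × ln(369/316) = 5.78 × 0.155054 = 0.89621 W/m².
Set 0.120(√M − √277) = 0.89621: √M = 0.89621/0.120 + √277 = 7.4684 + 16.6433 = 24.1117.
M = (24.1117)² = 581.37 ppb.

M ≈ 581 ppb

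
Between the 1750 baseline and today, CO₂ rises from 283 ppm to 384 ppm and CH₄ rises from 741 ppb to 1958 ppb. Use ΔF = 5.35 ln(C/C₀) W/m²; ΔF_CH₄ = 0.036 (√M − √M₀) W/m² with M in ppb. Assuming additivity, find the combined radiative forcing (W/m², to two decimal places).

CO₂: 5.35 × ln(384/283) = 5.35 × ln(1.35689) = 5.35 × 0.30520 = 1.6328 W/m².
CH₄: 0.036 × (√1958 − √741) = 0.036 × (44.2493 − 27.2213) = 0.036 × 17.0280 = 0.6130 W/m².
Total ΔF = 1.6328 + 0.6130 = 2.2458 W/m².

ΔF = 2.25 W/m²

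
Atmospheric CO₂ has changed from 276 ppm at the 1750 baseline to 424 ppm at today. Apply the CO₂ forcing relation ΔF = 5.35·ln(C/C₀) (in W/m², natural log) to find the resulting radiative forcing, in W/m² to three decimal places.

ΔF = 2.297 W/m²

CO₂ absorption bands are partially saturated, so forcing scales with the logarithm of the concentration ratio.
CO₂: 5.35 × ln(424/276) = 5.35 × ln(1.53623) = 5.35 × 0.42933 = 2.2969 W/m².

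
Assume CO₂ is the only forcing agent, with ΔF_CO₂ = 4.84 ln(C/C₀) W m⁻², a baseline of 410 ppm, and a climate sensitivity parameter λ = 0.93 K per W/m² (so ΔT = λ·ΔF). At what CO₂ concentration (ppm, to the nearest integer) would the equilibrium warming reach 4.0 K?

Required forcing: ΔF = ΔT/λ = 4.0/0.93 = 4.3011 W/m².
Then ln(C/410) = ΔF/4.84 = 4.3011/4.84 = 0.88866.
So C = 410 × e^0.88866 = 410 × 2.43187 = 997.07 ppm.

C ≈ 997 ppm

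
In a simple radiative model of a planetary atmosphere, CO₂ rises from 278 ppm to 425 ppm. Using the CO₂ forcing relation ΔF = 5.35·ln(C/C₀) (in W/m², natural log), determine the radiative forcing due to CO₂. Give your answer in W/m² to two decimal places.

CO₂: 5.35 × ln(425/278) = 5.35 × ln(1.52878) = 5.35 × 0.42447 = 2.2709 W/m².

ΔF = 2.27 W/m²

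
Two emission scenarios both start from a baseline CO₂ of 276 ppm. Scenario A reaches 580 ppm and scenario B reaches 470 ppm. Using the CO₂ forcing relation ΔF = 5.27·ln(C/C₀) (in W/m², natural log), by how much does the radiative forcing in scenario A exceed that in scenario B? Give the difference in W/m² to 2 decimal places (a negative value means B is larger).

ΔF_A = 5.27 ln(580/276) = 5.27 × 0.74263 = 3.9137 W/m².
ΔF_B = 5.27 ln(470/276) = 5.27 × 0.53233 = 2.8054 W/m².
Difference: 3.9137 − 2.8054 = 1.1083 W/m².
(Equivalently, ΔF_A − ΔF_B = 5.27 ln(580/470) = 5.27 × 0.21030 = 1.1083 W/m².)

ΔF_A − ΔF_B = 1.11 W/m²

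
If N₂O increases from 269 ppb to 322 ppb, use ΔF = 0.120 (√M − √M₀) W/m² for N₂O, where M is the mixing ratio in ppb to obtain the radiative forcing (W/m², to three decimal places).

ΔF = 0.185 W/m²

N₂O: 0.120 × (√322 − √269) = 0.120 × (17.9444 − 16.4012) = 0.120 × 1.5432 = 0.1852 W/m².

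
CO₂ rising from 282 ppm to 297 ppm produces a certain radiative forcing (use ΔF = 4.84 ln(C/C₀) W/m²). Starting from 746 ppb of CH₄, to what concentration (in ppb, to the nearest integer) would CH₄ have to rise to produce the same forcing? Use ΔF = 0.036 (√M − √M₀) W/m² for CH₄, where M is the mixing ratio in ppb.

M ≈ 1175 ppb

CO₂ forcing: 4.84 × ln(297/282) = 4.84 × 0.051825 = 0.25083 W/m².
Set 0.036(√M − √746) = 0.25083: √M = 0.25083/0.036 + √746 = 6.9675 + 27.3130 = 34.2805.
M = (34.2805)² = 1175.15 ppb.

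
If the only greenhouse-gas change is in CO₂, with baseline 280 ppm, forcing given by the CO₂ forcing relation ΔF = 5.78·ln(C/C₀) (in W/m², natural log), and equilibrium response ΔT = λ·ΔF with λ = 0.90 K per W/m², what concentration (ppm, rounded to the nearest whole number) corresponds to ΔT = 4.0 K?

C ≈ 604 ppm

Required forcing: ΔF = ΔT/λ = 4.0/0.90 = 4.4444 W/m².
Then ln(C/280) = ΔF/5.78 = 4.4444/5.78 = 0.76893.
So C = 280 × e^0.76893 = 280 × 2.15746 = 604.09 ppm.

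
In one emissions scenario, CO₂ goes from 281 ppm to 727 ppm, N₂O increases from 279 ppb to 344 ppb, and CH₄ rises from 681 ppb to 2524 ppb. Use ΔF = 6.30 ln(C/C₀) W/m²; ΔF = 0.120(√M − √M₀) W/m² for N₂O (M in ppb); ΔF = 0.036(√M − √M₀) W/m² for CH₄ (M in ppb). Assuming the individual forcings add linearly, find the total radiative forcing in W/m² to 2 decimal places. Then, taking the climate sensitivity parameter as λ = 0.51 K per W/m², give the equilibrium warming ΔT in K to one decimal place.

ΔF = 7.08 W/m²; ΔT = 3.6 K

CO₂: 6.30 × ln(727/281) = 6.30 × ln(2.58719) = 6.30 × 0.95057 = 5.9886 W/m².
N₂O: 0.120 × (√344 − √279) = 0.120 × (18.5472 − 16.7033) = 0.120 × 1.8439 = 0.2213 W/m².
CH₄: 0.036 × (√2524 − √681) = 0.036 × (50.2394 − 26.0960) = 0.036 × 24.1434 = 0.8692 W/m².
Total ΔF = 5.9886 + 0.2213 + 0.8692 = 7.0791 W/m².
ΔT = λ ΔF = 0.51 × 7.08 = 3.6108 K.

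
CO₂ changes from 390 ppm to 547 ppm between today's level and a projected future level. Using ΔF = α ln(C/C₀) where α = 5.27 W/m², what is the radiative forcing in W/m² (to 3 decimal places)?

ΔF = 1.783 W/m²

CO₂ absorption bands are partially saturated, so forcing scales with the logarithm of the concentration ratio.
CO₂: 5.27 × ln(547/390) = 5.27 × ln(1.40256) = 5.27 × 0.33830 = 1.7828 W/m².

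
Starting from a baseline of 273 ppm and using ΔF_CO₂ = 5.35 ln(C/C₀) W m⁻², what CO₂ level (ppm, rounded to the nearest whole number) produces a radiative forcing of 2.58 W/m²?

C ≈ 442 ppm

Set 5.35 ln(C/273) = 2.58, so ln(C/273) = 2.58/5.35 = 0.48224.
Then C/273 = e^0.48224 = 1.61970, giving C = 273 × 1.61970 = 442.18 ppm.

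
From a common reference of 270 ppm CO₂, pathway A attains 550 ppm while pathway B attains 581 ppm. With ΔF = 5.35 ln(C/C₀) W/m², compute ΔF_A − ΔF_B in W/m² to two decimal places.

ΔF_A − ΔF_B = -0.29 W/m²

ΔF_A = 5.35 ln(550/270) = 5.35 × 0.71150 = 3.8065 W/m².
ΔF_B = 5.35 ln(581/270) = 5.35 × 0.76633 = 4.0999 W/m².
Difference: 3.8065 − 4.0999 = -0.2934 W/m².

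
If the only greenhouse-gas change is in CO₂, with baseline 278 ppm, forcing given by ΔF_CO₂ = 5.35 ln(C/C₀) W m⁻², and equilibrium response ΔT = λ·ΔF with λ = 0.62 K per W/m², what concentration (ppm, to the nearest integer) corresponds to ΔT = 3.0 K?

Required forcing: ΔF = ΔT/λ = 3.0/0.62 = 4.8387 W/m².
Then ln(C/278) = ΔF/5.35 = 4.8387/5.35 = 0.90443.
So C = 278 × e^0.90443 = 278 × 2.47052 = 686.80 ppm.

C ≈ 687 ppm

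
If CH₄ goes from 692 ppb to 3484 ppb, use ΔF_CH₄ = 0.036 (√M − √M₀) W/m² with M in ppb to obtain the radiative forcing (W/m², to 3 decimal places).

CH₄: 0.036 × (√3484 − √692) = 0.036 × (59.0254 − 26.3059) = 0.036 × 32.7195 = 1.1779 W/m².

ΔF = 1.178 W/m²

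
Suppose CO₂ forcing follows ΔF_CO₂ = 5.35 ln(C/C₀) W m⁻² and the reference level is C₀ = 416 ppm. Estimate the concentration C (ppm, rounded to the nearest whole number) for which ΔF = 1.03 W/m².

C ≈ 504 ppm

Set 5.35 ln(C/416) = 1.03, so ln(C/416) = 1.03/5.35 = 0.19252.
Then C/416 = e^0.19252 = 1.21230, giving C = 416 × 1.21230 = 504.32 ppm.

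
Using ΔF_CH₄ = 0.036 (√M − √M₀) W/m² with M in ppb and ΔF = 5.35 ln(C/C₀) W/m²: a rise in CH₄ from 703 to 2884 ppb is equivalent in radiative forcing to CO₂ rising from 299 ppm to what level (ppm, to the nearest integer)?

CH₄ forcing: 0.036 × (√2884 − √703) = 0.036 × (53.7029 − 26.5141) = 0.036 × 27.1888 = 0.97880 W/m².
Set 5.35 ln(C/299) = 0.97880: ln(C/299) = 0.97880/5.35 = 0.18295, so C = 299 × e^0.18295 = 299 × 1.20075 = 359.02 ppm.

C ≈ 359 ppm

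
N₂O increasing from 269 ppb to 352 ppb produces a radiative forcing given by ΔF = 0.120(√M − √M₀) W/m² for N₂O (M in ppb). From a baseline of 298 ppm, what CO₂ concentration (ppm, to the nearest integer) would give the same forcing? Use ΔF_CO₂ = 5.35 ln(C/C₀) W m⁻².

C ≈ 314 ppm

N₂O forcing: 0.120 × (√352 − √269) = 0.120 × (18.7617 − 16.4012) = 0.120 × 2.3605 = 0.28326 W/m².
Set 5.35 ln(C/298) = 0.28326: ln(C/298) = 0.28326/5.35 = 0.05295, so C = 298 × e^0.05295 = 298 × 1.05438 = 314.21 ppm.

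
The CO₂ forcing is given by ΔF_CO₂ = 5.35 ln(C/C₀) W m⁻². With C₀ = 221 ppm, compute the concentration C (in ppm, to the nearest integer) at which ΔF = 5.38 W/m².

C ≈ 604 ppm

Set 5.35 ln(C/221) = 5.38, so ln(C/221) = 5.38/5.35 = 1.00561.
Then C/221 = e^1.00561 = 2.73357, giving C = 221 × 2.73357 = 604.12 ppm.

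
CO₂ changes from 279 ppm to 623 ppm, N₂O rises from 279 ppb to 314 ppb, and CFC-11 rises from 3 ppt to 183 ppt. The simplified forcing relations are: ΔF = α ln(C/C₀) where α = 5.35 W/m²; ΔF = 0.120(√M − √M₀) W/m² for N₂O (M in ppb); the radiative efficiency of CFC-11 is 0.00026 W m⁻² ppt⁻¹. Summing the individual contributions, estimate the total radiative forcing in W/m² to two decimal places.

ΔF = 4.47 W/m²

CO₂: 5.35 × ln(623/279) = 5.35 × ln(2.23297) = 5.35 × 0.80333 = 4.2978 W/m².
N₂O: 0.120 × (√314 − √279) = 0.120 × (17.7200 − 16.7033) = 0.120 × 1.0167 = 0.1220 W/m².
CFC-11: ΔF = 0.00026 × (183 − 3) = 0.00026 × 180 = 0.0468 W/m².
Total ΔF = 4.2978 + 0.1220 + 0.0468 = 4.4666 W/m².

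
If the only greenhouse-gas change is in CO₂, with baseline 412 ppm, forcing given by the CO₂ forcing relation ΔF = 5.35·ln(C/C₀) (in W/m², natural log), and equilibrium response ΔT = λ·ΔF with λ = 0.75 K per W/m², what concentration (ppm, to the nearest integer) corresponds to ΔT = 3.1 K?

C ≈ 892 ppm

Required forcing: ΔF = ΔT/λ = 3.1/0.75 = 4.1333 W/m².
Then ln(C/412) = ΔF/5.35 = 4.1333/5.35 = 0.77258.
So C = 412 × e^0.77258 = 412 × 2.16535 = 892.12 ppm.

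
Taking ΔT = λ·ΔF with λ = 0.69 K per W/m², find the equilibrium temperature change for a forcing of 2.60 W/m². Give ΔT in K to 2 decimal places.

ΔT = λ ΔF = 0.69 × 2.60 = 1.7940 K.

ΔT = 1.79 K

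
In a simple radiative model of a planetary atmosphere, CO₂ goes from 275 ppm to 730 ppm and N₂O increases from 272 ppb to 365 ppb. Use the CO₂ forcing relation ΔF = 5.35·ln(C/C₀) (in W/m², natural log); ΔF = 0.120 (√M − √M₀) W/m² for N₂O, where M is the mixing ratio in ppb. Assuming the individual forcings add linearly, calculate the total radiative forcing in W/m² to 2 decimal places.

ΔF = 5.54 W/m²

CO₂: 5.35 × ln(730/275) = 5.35 × ln(2.65455) = 5.35 × 0.97628 = 5.2231 W/m².
N₂O: 0.120 × (√365 − √272) = 0.120 × (19.1050 − 16.4924) = 0.120 × 2.6126 = 0.3135 W/m².
Total ΔF = 5.2231 + 0.3135 = 5.5366 W/m².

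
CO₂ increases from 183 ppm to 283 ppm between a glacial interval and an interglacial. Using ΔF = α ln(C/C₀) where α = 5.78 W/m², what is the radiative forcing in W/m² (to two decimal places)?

ΔF = 2.52 W/m²

CO₂: 5.78 × ln(283/183) = 5.78 × ln(1.54645) = 5.78 × 0.43596 = 2.5198 W/m².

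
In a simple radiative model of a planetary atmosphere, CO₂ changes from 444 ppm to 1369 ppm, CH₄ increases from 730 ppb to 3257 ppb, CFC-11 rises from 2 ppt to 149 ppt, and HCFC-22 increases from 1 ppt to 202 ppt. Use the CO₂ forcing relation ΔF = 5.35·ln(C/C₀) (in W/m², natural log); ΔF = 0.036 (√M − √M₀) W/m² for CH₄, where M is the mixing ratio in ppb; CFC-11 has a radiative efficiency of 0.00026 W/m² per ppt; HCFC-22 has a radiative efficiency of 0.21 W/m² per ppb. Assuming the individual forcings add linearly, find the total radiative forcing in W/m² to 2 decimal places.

ΔF = 7.19 W/m²

CO₂: 5.35 × ln(1369/444) = 5.35 × ln(3.08333) = 5.35 × 1.12601 = 6.0242 W/m².
CH₄: 0.036 × (√3257 − √730) = 0.036 × (57.0701 − 27.0185) = 0.036 × 30.0516 = 1.0819 W/m².
CFC-11: ΔF = 0.00026 × (149 − 2) = 0.00026 × 147 = 0.0382 W/m².
HCFC-22: Δ = 202 − 1 = 201 ppt = 0.201 ppb; ΔF = 0.21 × 0.201 = 0.0422 W/m².
Total ΔF = 6.0242 + 1.0819 + 0.0382 + 0.0422 = 7.1865 W/m².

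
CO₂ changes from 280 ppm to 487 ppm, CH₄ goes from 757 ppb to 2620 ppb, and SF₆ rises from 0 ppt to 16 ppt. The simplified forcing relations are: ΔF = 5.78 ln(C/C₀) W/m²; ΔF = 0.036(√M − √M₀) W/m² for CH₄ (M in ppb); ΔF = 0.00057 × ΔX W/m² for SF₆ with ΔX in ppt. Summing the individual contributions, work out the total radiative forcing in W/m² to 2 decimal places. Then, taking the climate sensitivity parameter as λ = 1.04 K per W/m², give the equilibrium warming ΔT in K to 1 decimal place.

ΔF = 4.06 W/m²; ΔT = 4.2 K

CO₂: 5.78 × ln(487/280) = 5.78 × ln(1.73929) = 5.78 × 0.55348 = 3.1991 W/m².
CH₄: 0.036 × (√2620 − √757) = 0.036 × (51.1859 − 27.5136) = 0.036 × 23.6723 = 0.8522 W/m².
SF₆: ΔF = 0.00057 × (16 − 0) = 0.00057 × 16 = 0.0091 W/m².
Total ΔF = 3.1991 + 0.8522 + 0.0091 = 4.0604 W/m².
ΔT = λ ΔF = 1.04 × 4.06 = 4.2224 K.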